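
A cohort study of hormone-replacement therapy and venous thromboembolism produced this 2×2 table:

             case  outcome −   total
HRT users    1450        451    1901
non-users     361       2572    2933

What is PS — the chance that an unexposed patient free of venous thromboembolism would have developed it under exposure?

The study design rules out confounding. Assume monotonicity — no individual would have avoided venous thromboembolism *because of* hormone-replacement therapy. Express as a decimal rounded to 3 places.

PS ≈ 0.729

p₁ = P(outcome | exposed) = 1450/1901 = 0.76276
p₀ = P(outcome | unexposed) = 361/2933 = 0.12308
Under exogeneity and monotonicity, PS = (p₁ − p₀)/(1 − p₀).
PS = (0.76276 − 0.12308) / 0.87692 ≈ 0.7295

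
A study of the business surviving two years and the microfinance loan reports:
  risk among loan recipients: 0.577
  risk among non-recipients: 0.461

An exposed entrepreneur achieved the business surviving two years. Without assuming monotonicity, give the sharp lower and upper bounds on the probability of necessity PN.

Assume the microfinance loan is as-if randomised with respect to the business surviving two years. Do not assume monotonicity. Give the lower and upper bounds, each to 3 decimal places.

Let p₁ = 0.577, p₀ = 0.461.
Under exogeneity alone the bounds on PN are max{0,(p₁−p₀)/p₁} ≤ PN ≤ min{1,(1−p₀)/p₁}.
  lower = (p₁ − p₀)/p₁ = 0.116 / 0.577 ≈ 0.2010
  upper = min{1, (1 − p₀)/p₁} = 0.539 / 0.577 ≈ 0.9341

0.201 ≤ PN ≤ 0.934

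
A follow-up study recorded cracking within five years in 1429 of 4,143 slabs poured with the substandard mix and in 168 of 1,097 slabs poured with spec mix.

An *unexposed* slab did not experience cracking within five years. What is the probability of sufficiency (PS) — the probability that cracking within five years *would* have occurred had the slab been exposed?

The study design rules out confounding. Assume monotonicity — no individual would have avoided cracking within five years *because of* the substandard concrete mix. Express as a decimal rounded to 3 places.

PS ≈ 0.226

p₁ = P(outcome | exposed) = 1429/4143 = 0.34492
p₀ = P(outcome | unexposed) = 168/1097 = 0.15314
Under exogeneity and monotonicity, PS = (p₁ − p₀) / (1 − p₀).
PS = (0.34492 − 0.15314) / (1 − 0.15314) = 0.19177 / 0.84686 ≈ 0.2265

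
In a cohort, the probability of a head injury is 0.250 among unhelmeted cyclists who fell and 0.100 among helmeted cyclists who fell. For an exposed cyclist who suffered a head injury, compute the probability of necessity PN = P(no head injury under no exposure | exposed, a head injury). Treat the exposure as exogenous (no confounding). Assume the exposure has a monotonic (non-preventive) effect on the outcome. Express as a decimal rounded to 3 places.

Let p₁ = 0.25, p₀ = 0.1.
Under exogeneity and monotonicity, PN = (p₁ − p₀) / p₁.
PN = (0.25 − 0.1) / 0.25 = 0.15 / 0.25 ≈ 0.6000

PN ≈ 0.600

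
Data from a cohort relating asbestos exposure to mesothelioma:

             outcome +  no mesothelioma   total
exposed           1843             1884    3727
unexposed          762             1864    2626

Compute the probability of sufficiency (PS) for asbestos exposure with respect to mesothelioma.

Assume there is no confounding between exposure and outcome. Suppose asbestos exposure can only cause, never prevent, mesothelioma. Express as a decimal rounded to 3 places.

p₁ = P(outcome | exposed) = 1843/3727 = 0.4945
p₀ = P(outcome | unexposed) = 762/2626 = 0.29018
Under exogeneity and monotonicity, PS = (p₁ − p₀)/(1 − p₀).
PS = (0.4945 − 0.29018) / 0.70982 ≈ 0.2879

PS ≈ 0.288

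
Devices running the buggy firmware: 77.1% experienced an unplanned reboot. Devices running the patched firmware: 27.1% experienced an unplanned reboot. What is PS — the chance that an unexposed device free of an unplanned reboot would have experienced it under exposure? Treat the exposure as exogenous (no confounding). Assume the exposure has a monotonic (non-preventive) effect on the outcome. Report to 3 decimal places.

p₁ = 0.771, p₀ = 0.271.
Under exogeneity and monotonicity, PS = (p₁ − p₀) / (1 − p₀).
PS = (0.771 − 0.271) / (1 − 0.271) = 0.5 / 0.729 ≈ 0.6859

PS ≈ 0.686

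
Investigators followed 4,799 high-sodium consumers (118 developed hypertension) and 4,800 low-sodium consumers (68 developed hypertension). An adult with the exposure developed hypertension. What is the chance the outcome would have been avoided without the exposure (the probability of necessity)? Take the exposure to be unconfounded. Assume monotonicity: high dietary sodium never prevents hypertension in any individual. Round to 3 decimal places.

PN ≈ 0.424

p₁ = P(outcome | exposed) = 118/4799 = 0.024588
p₀ = P(outcome | unexposed) = 68/4800 = 0.014167
Under exogeneity and monotonicity, PN = (p₁ − p₀) / p₁.
PN = (0.024588 − 0.014167) / 0.024588 = 0.010422 / 0.024588 ≈ 0.4238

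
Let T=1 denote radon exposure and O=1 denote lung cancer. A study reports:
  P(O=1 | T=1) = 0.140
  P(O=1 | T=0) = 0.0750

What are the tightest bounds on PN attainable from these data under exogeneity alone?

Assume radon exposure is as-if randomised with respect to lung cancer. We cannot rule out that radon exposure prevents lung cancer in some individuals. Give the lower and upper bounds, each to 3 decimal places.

0.464 ≤ PN ≤ 1.000

Let p₁ = 0.14, p₀ = 0.075.
Under exogeneity alone the bounds on PN are max{0,(p₁−p₀)/p₁} ≤ PN ≤ min{1,(1−p₀)/p₁}.
  lower = (p₁ − p₀)/p₁ = 0.065 / 0.14 ≈ 0.4643
  upper = min{1, (1 − p₀)/p₁} = 0.925 / 0.14 ≈ 6.6071 → capped at 1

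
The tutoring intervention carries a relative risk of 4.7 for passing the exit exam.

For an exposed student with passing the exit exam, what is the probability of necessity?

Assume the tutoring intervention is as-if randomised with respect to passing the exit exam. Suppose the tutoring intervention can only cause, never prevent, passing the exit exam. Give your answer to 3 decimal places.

Under exogeneity and monotonicity, PN = (RR − 1) / RR = 1 − 1/RR.
PN = (4.7 − 1) / 4.7 = 3.7 / 4.7 ≈ 0.7872

PN ≈ 0.787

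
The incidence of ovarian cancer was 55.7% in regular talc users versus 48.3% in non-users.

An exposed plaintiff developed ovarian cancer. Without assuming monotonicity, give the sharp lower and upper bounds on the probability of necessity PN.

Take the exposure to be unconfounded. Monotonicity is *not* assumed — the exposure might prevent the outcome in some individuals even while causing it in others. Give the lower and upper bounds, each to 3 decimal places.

0.133 ≤ PN ≤ 0.928

p₁ = 0.557, p₀ = 0.483.
Under exogeneity alone the bounds on PN are max{0,(p₁−p₀)/p₁} ≤ PN ≤ min{1,(1−p₀)/p₁}.
  lower = (p₁ − p₀)/p₁ = 0.074 / 0.557 ≈ 0.1329
  upper = min{1, (1 − p₀)/p₁} = 0.517 / 0.557 ≈ 0.9282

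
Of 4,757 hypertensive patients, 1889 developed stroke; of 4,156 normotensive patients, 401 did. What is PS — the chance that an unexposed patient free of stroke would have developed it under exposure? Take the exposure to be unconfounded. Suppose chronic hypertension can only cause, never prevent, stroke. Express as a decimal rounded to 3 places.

PS ≈ 0.333

p₁ = P(outcome | exposed) = 1889/4757 = 0.3971
p₀ = P(outcome | unexposed) = 401/4156 = 0.096487
Under exogeneity and monotonicity, PS = (p₁ − p₀) / (1 − p₀).
PS = (0.3971 − 0.096487) / (1 − 0.096487) = 0.30061 / 0.90351 ≈ 0.3327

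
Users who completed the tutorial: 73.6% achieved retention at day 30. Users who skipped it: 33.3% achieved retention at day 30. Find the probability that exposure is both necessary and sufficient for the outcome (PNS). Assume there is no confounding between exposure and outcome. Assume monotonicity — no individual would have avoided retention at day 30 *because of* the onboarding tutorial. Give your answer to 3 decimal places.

p₁ = 0.736, p₀ = 0.333.
Under exogeneity and monotonicity, PNS = p₁ − p₀.
PNS = 0.736 − 0.333 = 0.403

PNS ≈ 0.403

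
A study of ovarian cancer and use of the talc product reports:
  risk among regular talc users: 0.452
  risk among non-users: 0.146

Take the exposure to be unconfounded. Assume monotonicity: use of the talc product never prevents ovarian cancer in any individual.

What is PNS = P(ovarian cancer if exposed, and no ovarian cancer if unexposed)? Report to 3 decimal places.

PNS ≈ 0.306

Let p₁ = 0.452, p₀ = 0.146.
Under exogeneity and monotonicity, PNS = p₁ − p₀.
PNS = 0.452 − 0.146 = 0.306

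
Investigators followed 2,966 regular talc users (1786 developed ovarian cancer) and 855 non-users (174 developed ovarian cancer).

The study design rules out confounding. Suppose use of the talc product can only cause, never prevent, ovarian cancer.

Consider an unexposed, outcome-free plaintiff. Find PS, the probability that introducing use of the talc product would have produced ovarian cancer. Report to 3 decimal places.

PS ≈ 0.501

p₁ = P(outcome | exposed) = 1786/2966 = 0.60216
p₀ = P(outcome | unexposed) = 174/855 = 0.20351
Under exogeneity and monotonicity, PS = (p₁ − p₀) / (1 − p₀).
PS = (0.60216 − 0.20351) / (1 − 0.20351) = 0.39865 / 0.79649 ≈ 0.5005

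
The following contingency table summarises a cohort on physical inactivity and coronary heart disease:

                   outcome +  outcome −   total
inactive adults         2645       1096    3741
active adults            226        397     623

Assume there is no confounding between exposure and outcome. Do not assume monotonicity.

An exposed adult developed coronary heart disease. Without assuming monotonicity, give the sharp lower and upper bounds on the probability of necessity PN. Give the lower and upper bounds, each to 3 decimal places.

p₁ = P(outcome | exposed) = 2645/3741 = 0.70703
p₀ = P(outcome | unexposed) = 226/623 = 0.36276
Under exogeneity alone the bounds on PN are max{0,(p₁−p₀)/p₁} ≤ PN ≤ min{1,(1−p₀)/p₁}.
  lower = (p₁ − p₀)/p₁ = 0.34427 / 0.70703 ≈ 0.4869
  upper = min{1, (1 − p₀)/p₁} = 0.63724 / 0.70703 ≈ 0.9013

0.487 ≤ PN ≤ 0.901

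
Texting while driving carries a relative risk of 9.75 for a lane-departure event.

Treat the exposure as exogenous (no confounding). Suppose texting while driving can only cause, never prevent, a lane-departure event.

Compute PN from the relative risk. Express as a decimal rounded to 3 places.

PN ≈ 0.897

Under exogeneity and monotonicity, PN = (RR − 1) / RR = 1 − 1/RR.
PN = (9.75 − 1) / 9.75 = 8.75 / 9.75 ≈ 0.8974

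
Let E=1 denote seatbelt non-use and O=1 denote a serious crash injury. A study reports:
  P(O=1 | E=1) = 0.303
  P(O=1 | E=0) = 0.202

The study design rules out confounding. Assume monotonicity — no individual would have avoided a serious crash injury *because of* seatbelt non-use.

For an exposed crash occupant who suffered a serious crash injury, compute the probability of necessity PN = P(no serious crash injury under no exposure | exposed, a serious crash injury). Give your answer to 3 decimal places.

Let p₁ = 0.303, p₀ = 0.202.
Under exogeneity and monotonicity, PN = (p₁ − p₀) / p₁.
PN = (0.303 − 0.202) / 0.303 = 0.101 / 0.303 ≈ 0.3333

PN ≈ 0.333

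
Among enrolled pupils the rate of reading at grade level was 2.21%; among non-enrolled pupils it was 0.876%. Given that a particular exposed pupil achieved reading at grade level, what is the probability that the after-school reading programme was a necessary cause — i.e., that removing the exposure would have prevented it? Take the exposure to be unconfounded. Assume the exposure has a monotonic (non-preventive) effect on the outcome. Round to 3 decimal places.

p₁ = 0.0221, p₀ = 0.00876.
Under exogeneity and monotonicity, PN = (p₁ − p₀) / p₁.
PN = (0.0221 − 0.00876) / 0.0221 = 0.01334 / 0.0221 ≈ 0.6036

PN ≈ 0.604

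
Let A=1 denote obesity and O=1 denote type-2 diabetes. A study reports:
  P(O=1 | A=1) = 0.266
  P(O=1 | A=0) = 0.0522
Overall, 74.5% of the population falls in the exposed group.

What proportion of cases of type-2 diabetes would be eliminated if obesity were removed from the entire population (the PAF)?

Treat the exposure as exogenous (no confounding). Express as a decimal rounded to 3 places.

PAF ≈ 0.753

Let p₁ = 0.266, p₀ = 0.0522.
Overall risk P(Y=1) = π·p₁ + (1−π)·p₀ = 0.745×0.266 + 0.255×0.0522 = 0.21148.
Under exogeneity, PAF = [P(Y=1) − p₀] / P(Y=1).
PAF = (0.21148 − 0.0522) / 0.21148 ≈ 0.7532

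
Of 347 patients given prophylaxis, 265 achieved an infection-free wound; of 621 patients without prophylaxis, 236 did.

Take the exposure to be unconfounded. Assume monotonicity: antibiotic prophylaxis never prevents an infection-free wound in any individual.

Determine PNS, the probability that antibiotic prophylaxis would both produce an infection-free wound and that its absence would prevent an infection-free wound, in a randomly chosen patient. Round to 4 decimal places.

p₁ = P(outcome | exposed) = 265/347 = 0.76369
p₀ = P(outcome | unexposed) = 236/621 = 0.38003
Under exogeneity and monotonicity, PNS = p₁ − p₀.
PNS = 0.76369 − 0.38003 = 0.38366

PNS ≈ 0.3837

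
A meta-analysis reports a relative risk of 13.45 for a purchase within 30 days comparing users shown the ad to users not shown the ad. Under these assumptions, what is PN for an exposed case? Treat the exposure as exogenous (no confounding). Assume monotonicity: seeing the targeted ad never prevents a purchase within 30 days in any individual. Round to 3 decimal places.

Under exogeneity and monotonicity, PN = (RR − 1) / RR = 1 − 1/RR.
PN = (13.45 − 1) / 13.45 = 12.45 / 13.45 ≈ 0.9257

PN ≈ 0.926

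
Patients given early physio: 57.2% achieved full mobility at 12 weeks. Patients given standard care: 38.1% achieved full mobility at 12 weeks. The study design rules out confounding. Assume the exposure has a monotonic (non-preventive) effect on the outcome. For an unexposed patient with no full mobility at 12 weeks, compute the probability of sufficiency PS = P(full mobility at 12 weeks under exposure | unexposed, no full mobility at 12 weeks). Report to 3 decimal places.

p₁ = 0.572, p₀ = 0.381.
Under exogeneity and monotonicity, PS = (p₁ − p₀) / (1 − p₀).
PS = (0.572 − 0.381) / (1 − 0.381) = 0.191 / 0.619 ≈ 0.3086

PS ≈ 0.309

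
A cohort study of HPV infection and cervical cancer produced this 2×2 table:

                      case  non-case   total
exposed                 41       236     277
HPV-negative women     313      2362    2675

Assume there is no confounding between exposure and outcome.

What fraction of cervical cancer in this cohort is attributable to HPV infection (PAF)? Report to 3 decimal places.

p₁ = P(outcome | exposed) = 41/277 = 0.14801
p₀ = P(outcome | unexposed) = 313/2675 = 0.11701
Exposure prevalence π = 277/2952 = 0.093835; overall risk P(Y=1) = 0.11992.
Under exogeneity, PAF = [P(Y=1) − p₀]/P(Y=1).
PAF = (0.11992 − 0.11701) / 0.11992 ≈ 0.0243

PAF ≈ 0.024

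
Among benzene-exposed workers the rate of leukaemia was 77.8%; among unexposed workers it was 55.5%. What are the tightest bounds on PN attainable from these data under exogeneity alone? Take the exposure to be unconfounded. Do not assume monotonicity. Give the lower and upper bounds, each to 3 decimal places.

0.287 ≤ PN ≤ 0.572

p₁ = 0.778, p₀ = 0.555.
Under exogeneity alone the bounds on PN are max{0,(p₁−p₀)/p₁} ≤ PN ≤ min{1,(1−p₀)/p₁}.
  lower = (p₁ − p₀)/p₁ = 0.223 / 0.778 ≈ 0.2866
  upper = min{1, (1 − p₀)/p₁} = 0.445 / 0.778 ≈ 0.5720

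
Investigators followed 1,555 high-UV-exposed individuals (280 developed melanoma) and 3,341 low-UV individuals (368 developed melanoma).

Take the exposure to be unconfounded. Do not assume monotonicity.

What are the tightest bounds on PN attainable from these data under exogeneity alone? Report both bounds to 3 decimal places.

0.388 ≤ PN ≤ 1.000

p₁ = P(outcome | exposed) = 280/1555 = 0.18006
p₀ = P(outcome | unexposed) = 368/3341 = 0.11015
Under exogeneity alone the bounds on PN are max{0,(p₁−p₀)/p₁} ≤ PN ≤ min{1,(1−p₀)/p₁}.
  lower = (p₁ − p₀)/p₁ = 0.069918 / 0.18006 ≈ 0.3883
  upper = min{1, (1 − p₀)/p₁} = 0.88985 / 0.18006 ≈ 4.9419 → capped at 1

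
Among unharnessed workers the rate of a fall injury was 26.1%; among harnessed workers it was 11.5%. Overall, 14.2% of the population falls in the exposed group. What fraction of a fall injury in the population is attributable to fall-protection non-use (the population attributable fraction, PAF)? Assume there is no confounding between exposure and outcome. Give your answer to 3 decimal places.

p₁ = 0.261, p₀ = 0.115.
Overall risk P(Y=1) = π·p₁ + (1−π)·p₀ = 0.142×0.261 + 0.858×0.115 = 0.13573.
Under exogeneity, PAF = [P(Y=1) − p₀] / P(Y=1).
PAF = (0.13573 − 0.115) / 0.13573 ≈ 0.1527

PAF ≈ 0.153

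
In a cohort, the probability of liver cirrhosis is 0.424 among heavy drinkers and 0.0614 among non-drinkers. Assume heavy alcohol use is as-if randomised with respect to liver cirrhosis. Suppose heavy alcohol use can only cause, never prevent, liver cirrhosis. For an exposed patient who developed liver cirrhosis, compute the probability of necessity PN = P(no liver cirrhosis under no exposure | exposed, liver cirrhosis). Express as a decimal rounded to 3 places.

Let p₁ = 0.424, p₀ = 0.0614.
Under exogeneity and monotonicity, PN = (p₁ − p₀) / p₁.
PN = (0.424 − 0.0614) / 0.424 = 0.3626 / 0.424 ≈ 0.8552

PN ≈ 0.855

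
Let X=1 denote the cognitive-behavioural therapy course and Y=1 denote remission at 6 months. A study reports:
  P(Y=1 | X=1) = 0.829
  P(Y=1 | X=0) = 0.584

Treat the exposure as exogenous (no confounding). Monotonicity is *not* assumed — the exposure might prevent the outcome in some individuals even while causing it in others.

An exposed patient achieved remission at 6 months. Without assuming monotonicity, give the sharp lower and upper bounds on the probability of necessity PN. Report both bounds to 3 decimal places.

Let p₁ = 0.829, p₀ = 0.584.
Under exogeneity alone the bounds on PN are max{0,(p₁−p₀)/p₁} ≤ PN ≤ min{1,(1−p₀)/p₁}.
  lower = (p₁ − p₀)/p₁ = 0.245 / 0.829 ≈ 0.2955
  upper = min{1, (1 − p₀)/p₁} = 0.416 / 0.829 ≈ 0.5018

0.296 ≤ PN ≤ 0.502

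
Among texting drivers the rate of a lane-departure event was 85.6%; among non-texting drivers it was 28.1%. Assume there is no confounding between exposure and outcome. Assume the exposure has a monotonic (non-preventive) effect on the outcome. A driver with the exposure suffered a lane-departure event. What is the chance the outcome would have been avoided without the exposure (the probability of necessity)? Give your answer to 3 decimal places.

PN ≈ 0.672

p₁ = 0.856, p₀ = 0.281.
Under exogeneity and monotonicity, PN = (p₁ − p₀) / p₁.
PN = (0.856 − 0.281) / 0.856 = 0.575 / 0.856 ≈ 0.6717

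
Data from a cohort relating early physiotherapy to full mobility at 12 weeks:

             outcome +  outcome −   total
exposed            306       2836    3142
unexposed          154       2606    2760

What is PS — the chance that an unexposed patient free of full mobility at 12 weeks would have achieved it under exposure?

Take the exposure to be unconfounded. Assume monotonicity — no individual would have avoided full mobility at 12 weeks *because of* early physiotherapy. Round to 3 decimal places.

p₁ = P(outcome | exposed) = 306/3142 = 0.09739
p₀ = P(outcome | unexposed) = 154/2760 = 0.055797
Under exogeneity and monotonicity, PS = (p₁ − p₀)/(1 − p₀).
PS = (0.09739 − 0.055797) / 0.9442 ≈ 0.0441

PS ≈ 0.044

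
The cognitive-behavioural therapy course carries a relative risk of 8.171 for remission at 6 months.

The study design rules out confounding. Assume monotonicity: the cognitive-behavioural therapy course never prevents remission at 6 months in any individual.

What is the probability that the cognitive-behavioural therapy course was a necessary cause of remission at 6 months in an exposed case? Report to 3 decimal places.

Under exogeneity and monotonicity, PN = (RR − 1) / RR = 1 − 1/RR.
PN = (8.171 − 1) / 8.171 = 7.171 / 8.171 ≈ 0.8776

PN ≈ 0.878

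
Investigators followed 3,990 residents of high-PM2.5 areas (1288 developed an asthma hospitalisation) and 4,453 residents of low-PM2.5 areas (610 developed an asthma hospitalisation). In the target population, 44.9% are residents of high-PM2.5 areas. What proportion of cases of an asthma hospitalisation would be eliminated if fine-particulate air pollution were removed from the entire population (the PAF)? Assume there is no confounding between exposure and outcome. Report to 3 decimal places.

p₁ = P(outcome | exposed) = 1288/3990 = 0.32281
p₀ = P(outcome | unexposed) = 610/4453 = 0.13699
Overall risk P(Y=1) = π·p₁ + (1−π)·p₀ = 0.449×0.32281 + 0.551×0.13699 = 0.22042.
Under exogeneity, PAF = [P(Y=1) − p₀] / P(Y=1).
PAF = (0.22042 − 0.13699) / 0.22042 ≈ 0.3785

PAF ≈ 0.379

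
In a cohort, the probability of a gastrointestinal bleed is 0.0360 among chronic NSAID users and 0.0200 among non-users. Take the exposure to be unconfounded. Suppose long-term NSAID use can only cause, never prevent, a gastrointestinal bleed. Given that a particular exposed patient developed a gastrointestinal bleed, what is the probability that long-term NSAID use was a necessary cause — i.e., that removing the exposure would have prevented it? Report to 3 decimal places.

Let p₁ = 0.036, p₀ = 0.02.
Under exogeneity and monotonicity, PN = (p₁ − p₀) / p₁.
PN = (0.036 − 0.02) / 0.036 = 0.016 / 0.036 ≈ 0.4444

PN ≈ 0.444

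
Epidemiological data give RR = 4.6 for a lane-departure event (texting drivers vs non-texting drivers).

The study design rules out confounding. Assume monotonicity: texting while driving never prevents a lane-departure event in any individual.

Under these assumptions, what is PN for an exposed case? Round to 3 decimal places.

PN ≈ 0.783

Under exogeneity and monotonicity, PN = (RR − 1) / RR = 1 − 1/RR.
PN = (4.6 − 1) / 4.6 = 3.6 / 4.6 ≈ 0.7826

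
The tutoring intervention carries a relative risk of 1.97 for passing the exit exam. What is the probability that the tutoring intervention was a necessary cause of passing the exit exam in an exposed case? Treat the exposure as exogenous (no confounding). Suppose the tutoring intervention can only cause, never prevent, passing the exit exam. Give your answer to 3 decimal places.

Under exogeneity and monotonicity, PN = (RR − 1) / RR = 1 − 1/RR.
PN = (1.97 − 1) / 1.97 = 0.97 / 1.97 ≈ 0.4924

PN ≈ 0.492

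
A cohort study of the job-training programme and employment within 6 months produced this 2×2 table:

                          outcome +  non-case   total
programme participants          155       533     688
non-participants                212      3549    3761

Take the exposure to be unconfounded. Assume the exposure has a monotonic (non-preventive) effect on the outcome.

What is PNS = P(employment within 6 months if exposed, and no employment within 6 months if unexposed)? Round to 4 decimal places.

p₁ = P(outcome | exposed) = 155/688 = 0.22529
p₀ = P(outcome | unexposed) = 212/3761 = 0.056368
Under exogeneity and monotonicity, PNS = p₁ − p₀.
PNS = 0.22529 − 0.056368 = 0.16892

PNS ≈ 0.1689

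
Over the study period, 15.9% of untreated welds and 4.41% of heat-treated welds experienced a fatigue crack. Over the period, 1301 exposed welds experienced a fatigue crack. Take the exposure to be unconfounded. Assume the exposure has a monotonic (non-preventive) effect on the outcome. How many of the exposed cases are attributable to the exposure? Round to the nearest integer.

p₁ = 0.159, p₀ = 0.0441.
PN = (p₁ − p₀)/p₁ = (0.159 − 0.0441) / 0.159 ≈ 0.72264.
Attributable cases ≈ PN × (exposed cases) = 0.72264 × 1301 ≈ 940.16.

about 940 cases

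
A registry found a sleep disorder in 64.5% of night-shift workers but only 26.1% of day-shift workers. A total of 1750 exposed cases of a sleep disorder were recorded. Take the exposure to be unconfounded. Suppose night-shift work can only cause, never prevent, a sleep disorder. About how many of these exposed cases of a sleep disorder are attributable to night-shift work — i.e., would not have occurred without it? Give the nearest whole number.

about 1042 cases

p₁ = 0.645, p₀ = 0.261.
PN = (p₁ − p₀)/p₁ = (0.645 − 0.261) / 0.645 ≈ 0.59535.
Attributable cases ≈ PN × (exposed cases) = 0.59535 × 1750 ≈ 1041.86.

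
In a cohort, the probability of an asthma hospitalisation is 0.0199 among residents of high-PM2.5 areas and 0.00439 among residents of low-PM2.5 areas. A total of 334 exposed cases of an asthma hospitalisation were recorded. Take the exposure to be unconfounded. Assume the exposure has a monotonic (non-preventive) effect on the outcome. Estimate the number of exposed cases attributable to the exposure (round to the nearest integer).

Let p₁ = 0.0199, p₀ = 0.00439.
PN = (p₁ − p₀)/p₁ = (0.0199 − 0.00439) / 0.0199 ≈ 0.77940.
Attributable cases ≈ PN × (exposed cases) = 0.77940 × 334 ≈ 260.32.

about 260 cases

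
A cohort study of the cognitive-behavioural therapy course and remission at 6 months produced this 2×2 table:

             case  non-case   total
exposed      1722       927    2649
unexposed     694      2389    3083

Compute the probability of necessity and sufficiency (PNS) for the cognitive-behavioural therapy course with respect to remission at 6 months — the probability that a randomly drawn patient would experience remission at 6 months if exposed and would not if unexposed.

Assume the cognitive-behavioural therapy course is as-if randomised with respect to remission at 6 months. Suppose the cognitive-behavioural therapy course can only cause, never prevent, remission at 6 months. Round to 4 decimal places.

p₁ = P(outcome | exposed) = 1722/2649 = 0.65006
p₀ = P(outcome | unexposed) = 694/3083 = 0.22511
Under exogeneity and monotonicity, PNS = p₁ − p₀.
PNS = 0.65006 − 0.22511 = 0.42495

PNS ≈ 0.4250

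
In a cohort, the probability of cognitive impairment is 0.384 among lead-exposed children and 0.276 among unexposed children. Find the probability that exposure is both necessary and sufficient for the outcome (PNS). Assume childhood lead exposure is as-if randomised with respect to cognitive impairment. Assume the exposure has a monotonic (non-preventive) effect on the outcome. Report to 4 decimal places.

PNS ≈ 0.1080

Let p₁ = 0.384, p₀ = 0.276.
Under exogeneity and monotonicity, PNS = p₁ − p₀.
PNS = 0.384 − 0.276 = 0.108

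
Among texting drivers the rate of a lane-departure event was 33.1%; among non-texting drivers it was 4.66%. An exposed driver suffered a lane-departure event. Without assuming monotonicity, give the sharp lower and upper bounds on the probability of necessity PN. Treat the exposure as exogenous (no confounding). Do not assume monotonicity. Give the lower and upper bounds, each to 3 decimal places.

p₁ = 0.331, p₀ = 0.0466.
Under exogeneity alone the bounds on PN are max{0,(p₁−p₀)/p₁} ≤ PN ≤ min{1,(1−p₀)/p₁}.
  lower = (p₁ − p₀)/p₁ = 0.2844 / 0.331 ≈ 0.8592
  upper = min{1, (1 − p₀)/p₁} = 0.9534 / 0.331 ≈ 2.8804 → capped at 1

0.859 ≤ PN ≤ 1.000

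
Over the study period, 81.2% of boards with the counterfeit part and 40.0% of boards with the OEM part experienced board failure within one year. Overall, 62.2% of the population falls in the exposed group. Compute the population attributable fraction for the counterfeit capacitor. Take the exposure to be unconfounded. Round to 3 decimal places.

PAF ≈ 0.390

p₁ = 0.812, p₀ = 0.4.
Overall risk P(Y=1) = π·p₁ + (1−π)·p₀ = 0.622×0.812 + 0.378×0.4 = 0.65626.
Under exogeneity, PAF = [P(Y=1) − p₀] / P(Y=1).
PAF = (0.65626 − 0.4) / 0.65626 ≈ 0.3905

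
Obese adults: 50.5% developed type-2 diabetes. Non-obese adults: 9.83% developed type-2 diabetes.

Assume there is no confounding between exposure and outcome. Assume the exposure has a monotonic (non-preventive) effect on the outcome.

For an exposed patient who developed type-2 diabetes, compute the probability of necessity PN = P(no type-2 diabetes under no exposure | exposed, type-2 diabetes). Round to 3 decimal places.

p₁ = 0.505, p₀ = 0.0983.
Under exogeneity and monotonicity, PN = (p₁ − p₀) / p₁.
PN = (0.505 − 0.0983) / 0.505 = 0.4067 / 0.505 ≈ 0.8053

PN ≈ 0.805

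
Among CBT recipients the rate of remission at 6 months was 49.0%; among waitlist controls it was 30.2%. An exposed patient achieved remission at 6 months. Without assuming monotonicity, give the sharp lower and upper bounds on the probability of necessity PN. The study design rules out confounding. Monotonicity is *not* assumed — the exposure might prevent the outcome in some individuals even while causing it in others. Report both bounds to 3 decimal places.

0.384 ≤ PN ≤ 1.000

p₁ = 0.49, p₀ = 0.302.
Under exogeneity alone the bounds on PN are max{0,(p₁−p₀)/p₁} ≤ PN ≤ min{1,(1−p₀)/p₁}.
  lower = (p₁ − p₀)/p₁ = 0.188 / 0.49 ≈ 0.3837
  upper = min{1, (1 − p₀)/p₁} = 0.698 / 0.49 ≈ 1.4245 → capped at 1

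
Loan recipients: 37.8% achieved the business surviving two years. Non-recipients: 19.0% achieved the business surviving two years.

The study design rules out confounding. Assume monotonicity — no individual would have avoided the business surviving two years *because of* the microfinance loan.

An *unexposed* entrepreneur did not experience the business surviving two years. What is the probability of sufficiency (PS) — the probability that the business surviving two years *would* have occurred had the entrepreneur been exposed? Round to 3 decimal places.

PS ≈ 0.232

p₁ = 0.378, p₀ = 0.19.
Under exogeneity and monotonicity, PS = (p₁ − p₀) / (1 − p₀).
PS = (0.378 − 0.19) / (1 − 0.19) = 0.188 / 0.81 ≈ 0.2321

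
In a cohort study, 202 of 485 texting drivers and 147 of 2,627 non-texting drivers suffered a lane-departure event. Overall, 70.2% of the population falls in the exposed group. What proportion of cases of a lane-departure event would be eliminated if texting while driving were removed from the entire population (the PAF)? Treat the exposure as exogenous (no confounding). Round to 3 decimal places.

p₁ = P(outcome | exposed) = 202/485 = 0.41649
p₀ = P(outcome | unexposed) = 147/2627 = 0.055957
Overall risk P(Y=1) = π·p₁ + (1−π)·p₀ = 0.702×0.41649 + 0.298×0.055957 = 0.30905.
Under exogeneity, PAF = [P(Y=1) − p₀] / P(Y=1).
PAF = (0.30905 − 0.055957) / 0.30905 ≈ 0.8189

PAF ≈ 0.819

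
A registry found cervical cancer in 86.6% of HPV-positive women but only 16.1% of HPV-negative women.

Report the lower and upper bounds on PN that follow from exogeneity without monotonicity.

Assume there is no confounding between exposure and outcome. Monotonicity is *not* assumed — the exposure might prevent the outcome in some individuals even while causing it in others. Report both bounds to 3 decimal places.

0.814 ≤ PN ≤ 0.969

p₁ = 0.866, p₀ = 0.161.
Under exogeneity alone the bounds on PN are max{0,(p₁−p₀)/p₁} ≤ PN ≤ min{1,(1−p₀)/p₁}.
  lower = (p₁ − p₀)/p₁ = 0.705 / 0.866 ≈ 0.8141
  upper = min{1, (1 − p₀)/p₁} = 0.839 / 0.866 ≈ 0.9688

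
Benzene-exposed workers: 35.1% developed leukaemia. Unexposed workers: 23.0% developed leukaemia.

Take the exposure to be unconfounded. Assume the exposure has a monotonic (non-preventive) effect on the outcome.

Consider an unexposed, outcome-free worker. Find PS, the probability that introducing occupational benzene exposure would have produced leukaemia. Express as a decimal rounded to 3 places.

PS ≈ 0.157

p₁ = 0.351, p₀ = 0.23.
Under exogeneity and monotonicity, PS = (p₁ − p₀) / (1 − p₀).
PS = (0.351 − 0.23) / (1 − 0.23) = 0.121 / 0.77 ≈ 0.1571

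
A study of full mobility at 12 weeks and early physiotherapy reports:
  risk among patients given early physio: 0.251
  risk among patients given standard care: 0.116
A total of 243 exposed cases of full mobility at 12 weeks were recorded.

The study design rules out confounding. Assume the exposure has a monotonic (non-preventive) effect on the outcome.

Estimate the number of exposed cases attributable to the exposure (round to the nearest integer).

Let p₁ = 0.251, p₀ = 0.116.
PN = (p₁ − p₀)/p₁ = (0.251 − 0.116) / 0.251 ≈ 0.53785.
Attributable cases ≈ PN × (exposed cases) = 0.53785 × 243 ≈ 130.70.

about 131 cases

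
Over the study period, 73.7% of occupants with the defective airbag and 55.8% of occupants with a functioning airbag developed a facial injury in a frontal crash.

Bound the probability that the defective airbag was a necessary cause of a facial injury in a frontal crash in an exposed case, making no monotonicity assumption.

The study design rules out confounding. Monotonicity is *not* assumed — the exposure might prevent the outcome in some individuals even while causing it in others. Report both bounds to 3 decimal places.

0.243 ≤ PN ≤ 0.600

p₁ = 0.737, p₀ = 0.558.
Under exogeneity alone the bounds on PN are max{0,(p₁−p₀)/p₁} ≤ PN ≤ min{1,(1−p₀)/p₁}.
  lower = (p₁ − p₀)/p₁ = 0.179 / 0.737 ≈ 0.2429
  upper = min{1, (1 − p₀)/p₁} = 0.442 / 0.737 ≈ 0.5997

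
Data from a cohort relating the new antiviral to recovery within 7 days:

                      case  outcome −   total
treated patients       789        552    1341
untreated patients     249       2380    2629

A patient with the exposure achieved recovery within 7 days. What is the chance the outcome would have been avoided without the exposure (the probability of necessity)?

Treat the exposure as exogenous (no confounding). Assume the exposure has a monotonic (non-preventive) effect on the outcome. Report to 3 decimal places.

PN ≈ 0.839

p₁ = P(outcome | exposed) = 789/1341 = 0.58837
p₀ = P(outcome | unexposed) = 249/2629 = 0.094713
Under exogeneity and monotonicity, PN = (p₁ − p₀) / p₁.
PN = (0.58837 − 0.094713) / 0.58837 = 0.49365 / 0.58837 ≈ 0.8390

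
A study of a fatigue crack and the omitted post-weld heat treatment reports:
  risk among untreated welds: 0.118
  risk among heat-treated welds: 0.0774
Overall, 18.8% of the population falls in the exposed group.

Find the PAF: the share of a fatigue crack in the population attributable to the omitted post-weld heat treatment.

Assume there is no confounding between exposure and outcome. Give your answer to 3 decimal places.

Let p₁ = 0.118, p₀ = 0.0774.
Overall risk P(Y=1) = π·p₁ + (1−π)·p₀ = 0.188×0.118 + 0.812×0.0774 = 0.085033.
Under exogeneity, PAF = [P(Y=1) − p₀] / P(Y=1).
PAF = (0.085033 − 0.0774) / 0.085033 ≈ 0.0898

PAF ≈ 0.090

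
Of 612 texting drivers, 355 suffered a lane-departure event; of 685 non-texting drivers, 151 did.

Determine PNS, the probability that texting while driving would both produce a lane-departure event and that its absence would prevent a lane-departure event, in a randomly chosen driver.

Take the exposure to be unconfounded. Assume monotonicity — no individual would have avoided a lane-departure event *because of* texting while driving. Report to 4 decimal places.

p₁ = P(outcome | exposed) = 355/612 = 0.58007
p₀ = P(outcome | unexposed) = 151/685 = 0.22044
Under exogeneity and monotonicity, PNS = p₁ − p₀.
PNS = 0.58007 − 0.22044 = 0.35963

PNS ≈ 0.3596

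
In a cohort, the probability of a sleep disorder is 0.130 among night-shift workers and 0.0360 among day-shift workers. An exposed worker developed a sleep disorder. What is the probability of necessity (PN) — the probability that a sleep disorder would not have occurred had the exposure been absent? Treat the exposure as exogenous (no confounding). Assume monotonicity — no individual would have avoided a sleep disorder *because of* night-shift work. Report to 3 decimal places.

PN ≈ 0.723

Let p₁ = 0.13, p₀ = 0.036.
Under exogeneity and monotonicity, PN = (p₁ − p₀) / p₁.
PN = (0.13 − 0.036) / 0.13 = 0.094 / 0.13 ≈ 0.7231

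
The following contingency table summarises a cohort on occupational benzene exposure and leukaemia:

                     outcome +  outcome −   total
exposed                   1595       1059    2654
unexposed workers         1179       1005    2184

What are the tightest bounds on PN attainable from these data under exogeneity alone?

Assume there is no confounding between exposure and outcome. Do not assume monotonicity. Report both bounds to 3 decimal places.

p₁ = P(outcome | exposed) = 1595/2654 = 0.60098
p₀ = P(outcome | unexposed) = 1179/2184 = 0.53984
Under exogeneity alone the bounds on PN are max{0,(p₁−p₀)/p₁} ≤ PN ≤ min{1,(1−p₀)/p₁}.
  lower = (p₁ − p₀)/p₁ = 0.061144 / 0.60098 ≈ 0.1017
  upper = min{1, (1 − p₀)/p₁} = 0.46016 / 0.60098 ≈ 0.7657

0.102 ≤ PN ≤ 0.766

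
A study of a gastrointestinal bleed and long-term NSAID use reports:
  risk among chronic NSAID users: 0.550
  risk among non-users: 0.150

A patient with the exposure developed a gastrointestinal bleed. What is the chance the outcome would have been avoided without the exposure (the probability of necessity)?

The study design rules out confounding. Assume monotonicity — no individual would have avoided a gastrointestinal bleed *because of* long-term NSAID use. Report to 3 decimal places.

Let p₁ = 0.55, p₀ = 0.15.
Under exogeneity and monotonicity, PN = (p₁ − p₀) / p₁.
PN = (0.55 − 0.15) / 0.55 = 0.4 / 0.55 ≈ 0.7273

PN ≈ 0.727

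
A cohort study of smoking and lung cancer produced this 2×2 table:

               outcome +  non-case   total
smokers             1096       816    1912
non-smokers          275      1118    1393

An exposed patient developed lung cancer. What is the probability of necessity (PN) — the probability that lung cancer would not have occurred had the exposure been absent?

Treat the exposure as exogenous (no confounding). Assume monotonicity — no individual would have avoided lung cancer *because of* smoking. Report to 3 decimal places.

p₁ = P(outcome | exposed) = 1096/1912 = 0.57322
p₀ = P(outcome | unexposed) = 275/1393 = 0.19742
Under exogeneity and monotonicity, PN = (p₁ − p₀) / p₁.
PN = (0.57322 − 0.19742) / 0.57322 = 0.37581 / 0.57322 ≈ 0.6556

PN ≈ 0.656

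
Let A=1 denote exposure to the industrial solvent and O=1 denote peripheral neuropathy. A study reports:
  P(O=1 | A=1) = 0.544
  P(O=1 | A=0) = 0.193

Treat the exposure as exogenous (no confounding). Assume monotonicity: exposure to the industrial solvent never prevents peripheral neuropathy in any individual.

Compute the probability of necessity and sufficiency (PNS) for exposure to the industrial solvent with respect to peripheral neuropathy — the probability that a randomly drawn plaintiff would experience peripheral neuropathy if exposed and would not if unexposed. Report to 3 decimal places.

PNS ≈ 0.351

Let p₁ = 0.544, p₀ = 0.193.
Under exogeneity and monotonicity, PNS = p₁ − p₀.
PNS = 0.544 − 0.193 = 0.351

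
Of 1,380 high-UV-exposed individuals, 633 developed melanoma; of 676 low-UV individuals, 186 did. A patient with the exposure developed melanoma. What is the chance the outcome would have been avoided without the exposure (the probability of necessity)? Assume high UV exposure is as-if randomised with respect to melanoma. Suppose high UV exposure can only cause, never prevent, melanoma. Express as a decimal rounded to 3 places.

PN ≈ 0.400

p₁ = P(outcome | exposed) = 633/1380 = 0.4587
p₀ = P(outcome | unexposed) = 186/676 = 0.27515
Under exogeneity and monotonicity, PN = (p₁ − p₀) / p₁.
PN = (0.4587 − 0.27515) / 0.4587 = 0.18355 / 0.4587 ≈ 0.4002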